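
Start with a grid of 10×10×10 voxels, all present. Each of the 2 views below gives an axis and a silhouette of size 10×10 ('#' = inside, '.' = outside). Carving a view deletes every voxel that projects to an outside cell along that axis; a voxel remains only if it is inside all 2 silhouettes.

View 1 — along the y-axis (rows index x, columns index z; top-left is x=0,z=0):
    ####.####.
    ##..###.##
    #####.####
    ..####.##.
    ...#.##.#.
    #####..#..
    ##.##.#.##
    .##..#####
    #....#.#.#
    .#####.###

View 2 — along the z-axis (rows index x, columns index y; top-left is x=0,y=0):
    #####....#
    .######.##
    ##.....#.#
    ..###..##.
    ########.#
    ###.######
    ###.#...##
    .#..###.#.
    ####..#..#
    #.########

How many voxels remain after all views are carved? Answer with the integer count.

voxel count = 433

before carving: 1000 voxels (10×10×10)
step 1: project along y, AND mask (66/100) → |grid| = 660
step 2: project along z, AND mask (67/100) → |grid| = 433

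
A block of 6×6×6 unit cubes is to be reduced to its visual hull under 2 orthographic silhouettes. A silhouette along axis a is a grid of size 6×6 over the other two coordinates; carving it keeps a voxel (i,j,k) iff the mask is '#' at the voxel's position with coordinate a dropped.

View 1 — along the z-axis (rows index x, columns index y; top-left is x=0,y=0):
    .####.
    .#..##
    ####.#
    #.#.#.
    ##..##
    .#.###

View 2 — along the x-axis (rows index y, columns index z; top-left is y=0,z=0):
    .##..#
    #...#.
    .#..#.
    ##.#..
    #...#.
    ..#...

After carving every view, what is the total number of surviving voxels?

before carving: 216 voxels (6×6×6)
carve view 1 (along z, XY-mask fill 23/36): 138 voxels remain
carve view 2 (along x, YZ-mask fill 13/36): 48 voxels remain

48 voxels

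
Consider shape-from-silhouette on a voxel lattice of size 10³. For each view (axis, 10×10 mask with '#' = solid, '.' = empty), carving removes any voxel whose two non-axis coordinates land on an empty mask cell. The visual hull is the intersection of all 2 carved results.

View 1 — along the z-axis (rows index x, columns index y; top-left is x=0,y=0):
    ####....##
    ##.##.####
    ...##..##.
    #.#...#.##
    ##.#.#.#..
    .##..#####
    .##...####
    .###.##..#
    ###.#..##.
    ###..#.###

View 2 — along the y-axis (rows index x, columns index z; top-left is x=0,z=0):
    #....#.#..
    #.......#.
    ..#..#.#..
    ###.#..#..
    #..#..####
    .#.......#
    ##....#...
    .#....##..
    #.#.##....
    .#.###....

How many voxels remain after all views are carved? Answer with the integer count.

voxel count = 203

full grid |V| = 1000
[1] z-view keeps 60 columns → grid now 600
[2] y-view keeps 35 columns → grid now 203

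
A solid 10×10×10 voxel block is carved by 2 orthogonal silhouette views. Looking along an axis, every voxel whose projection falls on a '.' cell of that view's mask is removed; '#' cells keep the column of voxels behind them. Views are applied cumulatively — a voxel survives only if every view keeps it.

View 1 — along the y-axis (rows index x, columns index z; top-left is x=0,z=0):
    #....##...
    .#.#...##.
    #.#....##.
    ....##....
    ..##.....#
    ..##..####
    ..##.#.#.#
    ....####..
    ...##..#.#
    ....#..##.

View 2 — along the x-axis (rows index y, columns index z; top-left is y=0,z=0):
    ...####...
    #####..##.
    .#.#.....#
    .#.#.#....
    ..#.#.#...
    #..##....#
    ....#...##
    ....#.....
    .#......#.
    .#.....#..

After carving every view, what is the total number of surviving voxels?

initial block: 10^3 = 1000
step 1: project along y, AND mask (38/100) → |grid| = 380
step 2: project along x, AND mask (32/100) → |grid| = 118

voxel count = 118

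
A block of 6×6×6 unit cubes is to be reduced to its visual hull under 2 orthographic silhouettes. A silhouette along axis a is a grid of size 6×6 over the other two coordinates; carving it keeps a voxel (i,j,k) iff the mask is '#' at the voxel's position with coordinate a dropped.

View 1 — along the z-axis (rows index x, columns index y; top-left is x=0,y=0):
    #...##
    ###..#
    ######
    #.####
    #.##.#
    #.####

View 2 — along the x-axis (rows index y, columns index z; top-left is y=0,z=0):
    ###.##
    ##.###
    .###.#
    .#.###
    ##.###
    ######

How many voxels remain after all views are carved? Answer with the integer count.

132 voxels

before carving: 216 voxels (6×6×6)
step 1: project along z, AND mask (27/36) → |grid| = 162
step 2: project along x, AND mask (29/36) → |grid| = 132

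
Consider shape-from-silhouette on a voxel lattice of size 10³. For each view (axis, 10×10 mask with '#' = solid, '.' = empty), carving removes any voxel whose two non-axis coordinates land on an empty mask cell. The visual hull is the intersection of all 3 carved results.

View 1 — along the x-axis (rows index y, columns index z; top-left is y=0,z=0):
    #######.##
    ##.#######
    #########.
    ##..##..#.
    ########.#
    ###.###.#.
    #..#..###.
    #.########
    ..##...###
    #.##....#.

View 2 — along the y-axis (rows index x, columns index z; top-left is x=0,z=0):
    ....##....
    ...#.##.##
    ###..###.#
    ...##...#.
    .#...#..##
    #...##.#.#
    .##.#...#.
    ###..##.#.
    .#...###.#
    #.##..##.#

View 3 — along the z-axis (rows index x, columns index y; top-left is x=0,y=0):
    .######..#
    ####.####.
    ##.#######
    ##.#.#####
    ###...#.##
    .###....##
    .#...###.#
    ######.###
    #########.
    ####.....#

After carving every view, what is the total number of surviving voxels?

start: 10×10×10 = 1000 voxels
after view 1 [x-axis, 71 of 100 cells solid] → remaining = 710
after view 2 [y-axis, 47 of 100 cells solid] → remaining = 329
after view 3 [z-axis, 71 of 100 cells solid] → remaining = 235

235 voxels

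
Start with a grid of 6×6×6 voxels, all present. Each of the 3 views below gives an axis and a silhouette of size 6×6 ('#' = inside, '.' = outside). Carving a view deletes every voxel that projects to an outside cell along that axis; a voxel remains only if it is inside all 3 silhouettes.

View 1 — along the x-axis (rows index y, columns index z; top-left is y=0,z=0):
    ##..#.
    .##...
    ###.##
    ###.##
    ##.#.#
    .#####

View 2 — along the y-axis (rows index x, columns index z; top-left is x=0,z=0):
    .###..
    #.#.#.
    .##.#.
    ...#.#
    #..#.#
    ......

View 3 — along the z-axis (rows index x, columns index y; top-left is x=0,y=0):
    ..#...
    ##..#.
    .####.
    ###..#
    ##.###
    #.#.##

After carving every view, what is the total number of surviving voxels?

remaining voxels: 26

initial block: 6^3 = 216
after view 1 [x-axis, 24 of 36 cells solid] → remaining = 144
after view 2 [y-axis, 14 of 36 cells solid] → remaining = 54
after view 3 [z-axis, 21 of 36 cells solid] → remaining = 26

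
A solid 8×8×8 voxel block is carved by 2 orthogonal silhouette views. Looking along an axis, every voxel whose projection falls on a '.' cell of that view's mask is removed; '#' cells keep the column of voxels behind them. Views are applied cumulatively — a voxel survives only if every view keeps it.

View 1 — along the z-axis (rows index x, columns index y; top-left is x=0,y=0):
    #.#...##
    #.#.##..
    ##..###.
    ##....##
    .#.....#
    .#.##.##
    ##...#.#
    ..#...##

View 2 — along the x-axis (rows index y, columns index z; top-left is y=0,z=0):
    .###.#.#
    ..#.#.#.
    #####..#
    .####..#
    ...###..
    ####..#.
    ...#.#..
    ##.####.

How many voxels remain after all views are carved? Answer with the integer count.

initial block: 8^3 = 512
[1] z-view keeps 31 columns → grid now 248
[2] x-view keeps 35 columns → grid now 133

voxel count = 133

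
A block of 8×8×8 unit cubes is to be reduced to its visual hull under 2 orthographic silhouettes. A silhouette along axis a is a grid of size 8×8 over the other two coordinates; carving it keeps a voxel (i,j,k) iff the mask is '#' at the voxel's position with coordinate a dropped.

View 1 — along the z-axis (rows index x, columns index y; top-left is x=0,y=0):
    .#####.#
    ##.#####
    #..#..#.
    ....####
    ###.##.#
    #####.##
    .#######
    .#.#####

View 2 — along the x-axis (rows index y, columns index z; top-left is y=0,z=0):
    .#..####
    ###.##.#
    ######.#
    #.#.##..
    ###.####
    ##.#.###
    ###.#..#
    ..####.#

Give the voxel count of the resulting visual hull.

|visual hull| = 258

full grid |V| = 512
[1] z-view keeps 46 columns → grid now 368
[2] x-view keeps 45 columns → grid now 258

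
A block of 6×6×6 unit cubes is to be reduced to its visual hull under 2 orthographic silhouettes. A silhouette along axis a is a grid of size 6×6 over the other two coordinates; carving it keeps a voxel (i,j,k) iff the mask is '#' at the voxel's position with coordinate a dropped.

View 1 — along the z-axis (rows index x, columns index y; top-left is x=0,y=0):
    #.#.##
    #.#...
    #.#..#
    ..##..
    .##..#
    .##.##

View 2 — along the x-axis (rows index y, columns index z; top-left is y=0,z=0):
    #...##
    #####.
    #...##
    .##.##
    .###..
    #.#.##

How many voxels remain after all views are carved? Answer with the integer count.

remaining voxels: 63

initial block: 6^3 = 216
V1 z: intersect with XY mask (18 set) -- 108 left
V2 x: intersect with YZ mask (22 set) -- 63 left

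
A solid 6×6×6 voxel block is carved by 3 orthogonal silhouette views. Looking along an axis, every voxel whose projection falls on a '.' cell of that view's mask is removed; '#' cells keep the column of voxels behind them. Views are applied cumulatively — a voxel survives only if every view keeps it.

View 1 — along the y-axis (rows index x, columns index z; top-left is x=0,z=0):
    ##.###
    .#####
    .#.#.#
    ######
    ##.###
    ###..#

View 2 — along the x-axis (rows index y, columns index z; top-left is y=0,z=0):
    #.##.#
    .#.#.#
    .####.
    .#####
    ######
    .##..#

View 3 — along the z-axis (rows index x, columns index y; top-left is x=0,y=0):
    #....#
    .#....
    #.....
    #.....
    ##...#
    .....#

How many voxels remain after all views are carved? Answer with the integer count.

start: 6×6×6 = 216 voxels
step 1: project along y, AND mask (28/36) → |grid| = 168
step 2: project along x, AND mask (25/36) → |grid| = 120
step 3: project along z, AND mask (9/36) → |grid| = 25

voxel count = 25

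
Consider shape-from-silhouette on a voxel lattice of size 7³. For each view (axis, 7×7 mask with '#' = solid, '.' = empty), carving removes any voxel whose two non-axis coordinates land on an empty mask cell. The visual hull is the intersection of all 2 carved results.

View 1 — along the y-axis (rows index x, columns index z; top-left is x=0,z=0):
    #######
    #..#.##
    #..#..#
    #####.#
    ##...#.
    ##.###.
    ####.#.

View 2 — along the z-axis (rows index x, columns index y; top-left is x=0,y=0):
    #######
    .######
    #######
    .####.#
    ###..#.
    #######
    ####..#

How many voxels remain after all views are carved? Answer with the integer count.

full grid |V| = 343
  1. axis=1 (XZ plane), |mask|=33  ⇒  voxels=231
  2. axis=2 (XY plane), |mask|=41  ⇒  voxels=196

|visual hull| = 196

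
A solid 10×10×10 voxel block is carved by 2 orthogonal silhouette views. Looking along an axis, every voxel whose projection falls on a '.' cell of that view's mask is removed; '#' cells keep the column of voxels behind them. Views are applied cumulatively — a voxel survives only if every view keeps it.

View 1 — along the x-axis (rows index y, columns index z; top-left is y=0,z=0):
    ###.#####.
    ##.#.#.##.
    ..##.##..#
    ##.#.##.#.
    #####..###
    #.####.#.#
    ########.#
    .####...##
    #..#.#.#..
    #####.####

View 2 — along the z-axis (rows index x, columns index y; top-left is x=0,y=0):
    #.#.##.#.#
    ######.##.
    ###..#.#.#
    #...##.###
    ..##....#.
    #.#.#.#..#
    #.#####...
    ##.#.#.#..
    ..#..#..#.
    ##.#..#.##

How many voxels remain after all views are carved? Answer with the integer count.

initial block: 10^3 = 1000
carve view 1 (along x, YZ-mask fill 68/100): 680 voxels remain
carve view 2 (along z, XY-mask fill 54/100): 364 voxels remain

voxel count = 364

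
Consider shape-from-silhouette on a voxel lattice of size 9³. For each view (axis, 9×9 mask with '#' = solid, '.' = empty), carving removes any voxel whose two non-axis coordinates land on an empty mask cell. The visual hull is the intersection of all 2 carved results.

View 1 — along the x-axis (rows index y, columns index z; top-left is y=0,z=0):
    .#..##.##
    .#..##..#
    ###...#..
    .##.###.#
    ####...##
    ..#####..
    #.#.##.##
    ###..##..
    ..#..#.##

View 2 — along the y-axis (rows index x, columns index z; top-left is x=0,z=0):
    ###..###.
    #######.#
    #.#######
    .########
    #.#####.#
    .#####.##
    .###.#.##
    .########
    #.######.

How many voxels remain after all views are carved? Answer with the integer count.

331 voxels

full grid |V| = 729
[1] x-view keeps 45 columns → grid now 405
[2] y-view keeps 65 columns → grid now 331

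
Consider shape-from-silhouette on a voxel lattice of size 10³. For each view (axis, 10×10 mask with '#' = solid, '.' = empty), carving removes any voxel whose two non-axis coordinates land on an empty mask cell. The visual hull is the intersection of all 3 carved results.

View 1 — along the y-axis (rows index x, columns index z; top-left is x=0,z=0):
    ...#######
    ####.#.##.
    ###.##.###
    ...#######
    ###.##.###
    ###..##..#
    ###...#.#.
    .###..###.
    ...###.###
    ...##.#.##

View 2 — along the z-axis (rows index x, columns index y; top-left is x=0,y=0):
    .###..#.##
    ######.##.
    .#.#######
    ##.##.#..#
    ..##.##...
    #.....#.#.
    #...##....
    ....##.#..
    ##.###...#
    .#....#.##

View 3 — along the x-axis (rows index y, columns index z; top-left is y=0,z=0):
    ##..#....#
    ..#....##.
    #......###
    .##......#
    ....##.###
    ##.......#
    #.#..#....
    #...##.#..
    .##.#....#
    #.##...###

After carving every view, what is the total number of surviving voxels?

before carving: 1000 voxels (10×10×10)
carve view 1 (along y, XZ-mask fill 65/100): 650 voxels remain
carve view 2 (along z, XY-mask fill 51/100): 343 voxels remain
carve view 3 (along x, YZ-mask fill 39/100): 130 voxels remain

130 voxels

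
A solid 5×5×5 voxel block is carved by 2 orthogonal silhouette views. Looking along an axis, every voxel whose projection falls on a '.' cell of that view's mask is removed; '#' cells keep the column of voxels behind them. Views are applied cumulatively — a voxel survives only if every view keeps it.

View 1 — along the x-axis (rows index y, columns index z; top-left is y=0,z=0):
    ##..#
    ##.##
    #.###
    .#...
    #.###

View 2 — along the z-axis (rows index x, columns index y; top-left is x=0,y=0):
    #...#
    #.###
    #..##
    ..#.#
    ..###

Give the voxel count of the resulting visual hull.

remaining voxels: 44

start: 5×5×5 = 125 voxels
V1 x: intersect with YZ mask (16 set) -- 80 left
V2 z: intersect with XY mask (14 set) -- 44 left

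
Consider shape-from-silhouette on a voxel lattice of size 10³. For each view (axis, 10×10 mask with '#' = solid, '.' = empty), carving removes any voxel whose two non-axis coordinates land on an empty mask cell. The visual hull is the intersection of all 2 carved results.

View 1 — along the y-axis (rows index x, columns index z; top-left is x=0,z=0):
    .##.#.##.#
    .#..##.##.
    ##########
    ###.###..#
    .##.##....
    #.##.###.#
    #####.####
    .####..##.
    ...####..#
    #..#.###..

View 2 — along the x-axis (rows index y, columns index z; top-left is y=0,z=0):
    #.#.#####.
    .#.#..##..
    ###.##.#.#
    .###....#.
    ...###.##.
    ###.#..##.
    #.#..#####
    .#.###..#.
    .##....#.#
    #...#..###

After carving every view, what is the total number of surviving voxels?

initial block: 10^3 = 1000
  1. axis=1 (XZ plane), |mask|=64  ⇒  voxels=640
  2. axis=0 (YZ plane), |mask|=54  ⇒  voxels=345

voxel count = 345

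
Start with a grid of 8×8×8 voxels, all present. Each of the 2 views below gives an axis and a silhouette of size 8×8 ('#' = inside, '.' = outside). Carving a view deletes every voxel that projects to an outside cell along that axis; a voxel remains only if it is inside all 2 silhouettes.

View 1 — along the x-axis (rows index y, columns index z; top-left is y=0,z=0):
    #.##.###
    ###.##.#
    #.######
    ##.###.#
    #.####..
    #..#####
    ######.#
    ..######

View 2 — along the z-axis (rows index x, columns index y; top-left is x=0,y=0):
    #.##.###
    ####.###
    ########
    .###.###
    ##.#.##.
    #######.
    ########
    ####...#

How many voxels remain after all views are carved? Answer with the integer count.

voxel count = 323

full grid |V| = 512
  1. axis=0 (YZ plane), |mask|=49  ⇒  voxels=392
  2. axis=2 (XY plane), |mask|=52  ⇒  voxels=323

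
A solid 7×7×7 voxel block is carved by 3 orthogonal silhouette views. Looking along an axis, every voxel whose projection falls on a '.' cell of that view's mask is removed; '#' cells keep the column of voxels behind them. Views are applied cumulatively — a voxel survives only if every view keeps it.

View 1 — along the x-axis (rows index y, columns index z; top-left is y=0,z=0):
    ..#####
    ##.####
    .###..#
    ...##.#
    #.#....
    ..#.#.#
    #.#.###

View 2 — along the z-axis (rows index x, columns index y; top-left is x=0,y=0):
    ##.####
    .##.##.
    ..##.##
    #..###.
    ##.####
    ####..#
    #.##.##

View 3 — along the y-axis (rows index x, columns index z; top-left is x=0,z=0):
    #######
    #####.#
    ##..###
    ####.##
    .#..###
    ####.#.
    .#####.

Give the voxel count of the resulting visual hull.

|visual hull| = 100

start: 7×7×7 = 343 voxels
after view 1 [x-axis, 28 of 49 cells solid] → remaining = 196
after view 2 [z-axis, 34 of 49 cells solid] → remaining = 134
after view 3 [y-axis, 38 of 49 cells solid] → remaining = 100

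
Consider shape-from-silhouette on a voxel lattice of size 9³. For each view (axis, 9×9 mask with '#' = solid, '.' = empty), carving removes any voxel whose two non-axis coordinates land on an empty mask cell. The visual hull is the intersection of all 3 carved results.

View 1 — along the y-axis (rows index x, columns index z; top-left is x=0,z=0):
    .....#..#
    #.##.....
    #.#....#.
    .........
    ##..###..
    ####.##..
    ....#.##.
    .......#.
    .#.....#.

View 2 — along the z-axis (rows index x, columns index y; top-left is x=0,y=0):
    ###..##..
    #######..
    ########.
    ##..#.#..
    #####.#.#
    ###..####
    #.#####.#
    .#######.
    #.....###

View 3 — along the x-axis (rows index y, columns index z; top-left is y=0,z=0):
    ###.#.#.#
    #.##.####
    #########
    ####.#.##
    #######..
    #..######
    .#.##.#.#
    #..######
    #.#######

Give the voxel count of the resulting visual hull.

voxel count = 125

full grid |V| = 729
  1. axis=1 (XZ plane), |mask|=25  ⇒  voxels=225
  2. axis=2 (XY plane), |mask|=56  ⇒  voxels=168
  3. axis=0 (YZ plane), |mask|=63  ⇒  voxels=125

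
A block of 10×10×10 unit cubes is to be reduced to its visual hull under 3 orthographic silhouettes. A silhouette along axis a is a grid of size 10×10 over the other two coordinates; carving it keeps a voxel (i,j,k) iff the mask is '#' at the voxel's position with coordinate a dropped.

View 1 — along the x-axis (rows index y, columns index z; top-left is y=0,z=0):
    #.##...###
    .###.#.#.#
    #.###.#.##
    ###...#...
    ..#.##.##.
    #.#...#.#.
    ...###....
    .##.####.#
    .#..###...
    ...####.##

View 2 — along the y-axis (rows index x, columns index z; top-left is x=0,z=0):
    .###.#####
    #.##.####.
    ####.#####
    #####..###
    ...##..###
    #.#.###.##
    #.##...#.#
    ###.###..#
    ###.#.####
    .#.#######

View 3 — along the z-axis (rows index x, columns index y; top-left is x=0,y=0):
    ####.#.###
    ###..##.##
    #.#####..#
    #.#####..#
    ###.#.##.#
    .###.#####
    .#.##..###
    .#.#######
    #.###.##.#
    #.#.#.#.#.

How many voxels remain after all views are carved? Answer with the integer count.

|visual hull| = 268

start: 10×10×10 = 1000 voxels
[1] x-view keeps 52 columns → grid now 520
[2] y-view keeps 72 columns → grid now 374
[3] z-view keeps 70 columns → grid now 268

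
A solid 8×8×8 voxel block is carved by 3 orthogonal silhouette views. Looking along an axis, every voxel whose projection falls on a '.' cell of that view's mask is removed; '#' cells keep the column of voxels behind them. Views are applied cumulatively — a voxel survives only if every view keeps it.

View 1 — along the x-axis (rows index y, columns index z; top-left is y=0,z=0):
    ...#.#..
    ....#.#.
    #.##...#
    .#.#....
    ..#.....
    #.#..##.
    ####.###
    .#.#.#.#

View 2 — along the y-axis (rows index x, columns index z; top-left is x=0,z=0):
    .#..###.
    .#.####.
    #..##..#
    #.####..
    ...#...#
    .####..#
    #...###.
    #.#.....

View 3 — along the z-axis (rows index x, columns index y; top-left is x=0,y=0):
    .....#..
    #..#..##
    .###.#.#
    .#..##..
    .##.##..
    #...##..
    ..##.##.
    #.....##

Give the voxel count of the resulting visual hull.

initial block: 8^3 = 512
[1] x-view keeps 26 columns → grid now 208
[2] y-view keeps 31 columns → grid now 98
[3] z-view keeps 27 columns → grid now 40

40 voxels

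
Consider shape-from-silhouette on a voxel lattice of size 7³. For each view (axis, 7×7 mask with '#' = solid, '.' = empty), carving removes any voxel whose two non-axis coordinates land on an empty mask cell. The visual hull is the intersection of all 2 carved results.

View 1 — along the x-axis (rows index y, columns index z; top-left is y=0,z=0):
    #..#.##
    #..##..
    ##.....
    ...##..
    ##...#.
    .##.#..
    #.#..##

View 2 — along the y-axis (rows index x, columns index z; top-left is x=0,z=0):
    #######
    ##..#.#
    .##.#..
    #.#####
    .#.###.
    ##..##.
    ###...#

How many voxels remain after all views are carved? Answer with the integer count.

before carving: 343 voxels (7×7×7)
step 1: project along x, AND mask (21/49) → |grid| = 147
step 2: project along y, AND mask (32/49) → |grid| = 98

98 voxels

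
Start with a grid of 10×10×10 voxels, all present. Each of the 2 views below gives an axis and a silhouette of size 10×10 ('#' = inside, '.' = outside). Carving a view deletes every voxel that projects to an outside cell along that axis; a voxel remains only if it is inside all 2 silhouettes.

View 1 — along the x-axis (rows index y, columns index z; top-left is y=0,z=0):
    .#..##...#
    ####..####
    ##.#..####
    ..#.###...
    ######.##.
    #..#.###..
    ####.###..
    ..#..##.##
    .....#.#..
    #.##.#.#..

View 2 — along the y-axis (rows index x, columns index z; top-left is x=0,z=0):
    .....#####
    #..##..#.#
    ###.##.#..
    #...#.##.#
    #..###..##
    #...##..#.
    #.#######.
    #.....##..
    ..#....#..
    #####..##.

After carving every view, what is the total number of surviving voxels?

full grid |V| = 1000
V1 x: intersect with YZ mask (55 set) -- 550 left
V2 y: intersect with XZ mask (51 set) -- 283 left

voxel count = 283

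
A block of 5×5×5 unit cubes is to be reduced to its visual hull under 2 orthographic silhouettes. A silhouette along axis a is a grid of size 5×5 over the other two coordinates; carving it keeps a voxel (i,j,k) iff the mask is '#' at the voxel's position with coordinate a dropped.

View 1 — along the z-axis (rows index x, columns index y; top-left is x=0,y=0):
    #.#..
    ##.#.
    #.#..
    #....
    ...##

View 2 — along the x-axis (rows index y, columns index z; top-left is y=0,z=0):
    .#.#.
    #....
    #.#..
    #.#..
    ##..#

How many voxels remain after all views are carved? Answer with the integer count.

full grid |V| = 125
after view 1 [z-axis, 10 of 25 cells solid] → remaining = 50
after view 2 [x-axis, 10 of 25 cells solid] → remaining = 20

20 voxels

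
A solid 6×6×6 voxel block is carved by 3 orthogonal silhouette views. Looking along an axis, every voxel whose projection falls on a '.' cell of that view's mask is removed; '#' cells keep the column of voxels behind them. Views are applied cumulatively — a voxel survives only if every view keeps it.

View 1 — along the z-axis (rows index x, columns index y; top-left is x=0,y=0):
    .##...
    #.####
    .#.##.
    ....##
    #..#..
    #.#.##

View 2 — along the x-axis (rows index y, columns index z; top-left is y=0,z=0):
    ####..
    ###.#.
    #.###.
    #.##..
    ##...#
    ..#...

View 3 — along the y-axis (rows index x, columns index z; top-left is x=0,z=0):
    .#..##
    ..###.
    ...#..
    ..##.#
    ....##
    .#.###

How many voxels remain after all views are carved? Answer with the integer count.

voxel count = 20

initial block: 6^3 = 216
[1] z-view keeps 18 columns → grid now 108
[2] x-view keeps 19 columns → grid now 56
[3] y-view keeps 16 columns → grid now 20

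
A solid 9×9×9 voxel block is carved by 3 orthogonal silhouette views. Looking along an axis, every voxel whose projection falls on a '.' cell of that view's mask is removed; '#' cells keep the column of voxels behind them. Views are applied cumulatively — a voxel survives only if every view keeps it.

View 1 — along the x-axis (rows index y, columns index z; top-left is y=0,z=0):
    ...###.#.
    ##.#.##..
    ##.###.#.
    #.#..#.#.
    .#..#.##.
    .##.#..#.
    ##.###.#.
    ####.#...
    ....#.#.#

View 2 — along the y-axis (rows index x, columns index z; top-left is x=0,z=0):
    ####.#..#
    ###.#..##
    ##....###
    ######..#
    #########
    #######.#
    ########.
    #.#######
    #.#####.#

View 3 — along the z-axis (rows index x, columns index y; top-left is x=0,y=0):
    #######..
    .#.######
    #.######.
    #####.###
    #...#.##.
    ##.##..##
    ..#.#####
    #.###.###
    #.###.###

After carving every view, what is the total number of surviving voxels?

205 voxels

start: 9×9×9 = 729 voxels
after view 1 [x-axis, 41 of 81 cells solid] → remaining = 369
after view 2 [y-axis, 64 of 81 cells solid] → remaining = 286
after view 3 [z-axis, 59 of 81 cells solid] → remaining = 205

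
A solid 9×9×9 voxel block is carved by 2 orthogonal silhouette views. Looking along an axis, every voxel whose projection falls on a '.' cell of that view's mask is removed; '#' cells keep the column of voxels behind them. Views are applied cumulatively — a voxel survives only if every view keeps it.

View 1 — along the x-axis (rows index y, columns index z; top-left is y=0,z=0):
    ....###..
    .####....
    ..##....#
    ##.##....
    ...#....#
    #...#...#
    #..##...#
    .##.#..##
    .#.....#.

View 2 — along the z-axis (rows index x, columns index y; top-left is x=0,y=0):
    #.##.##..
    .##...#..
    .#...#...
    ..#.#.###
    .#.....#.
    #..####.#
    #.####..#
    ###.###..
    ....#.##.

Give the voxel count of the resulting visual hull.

start: 9×9×9 = 729 voxels
V1 x: intersect with YZ mask (30 set) -- 270 left
V2 z: intersect with XY mask (38 set) -- 125 left

voxel count = 125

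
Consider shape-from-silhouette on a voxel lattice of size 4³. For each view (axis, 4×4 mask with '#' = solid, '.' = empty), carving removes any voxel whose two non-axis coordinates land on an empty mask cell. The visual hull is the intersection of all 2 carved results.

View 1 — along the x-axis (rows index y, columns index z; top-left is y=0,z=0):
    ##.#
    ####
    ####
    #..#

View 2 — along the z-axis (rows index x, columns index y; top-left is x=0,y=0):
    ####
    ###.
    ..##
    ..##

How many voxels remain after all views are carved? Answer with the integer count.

|visual hull| = 36

full grid |V| = 64
V1 x: intersect with YZ mask (13 set) -- 52 left
V2 z: intersect with XY mask (11 set) -- 36 left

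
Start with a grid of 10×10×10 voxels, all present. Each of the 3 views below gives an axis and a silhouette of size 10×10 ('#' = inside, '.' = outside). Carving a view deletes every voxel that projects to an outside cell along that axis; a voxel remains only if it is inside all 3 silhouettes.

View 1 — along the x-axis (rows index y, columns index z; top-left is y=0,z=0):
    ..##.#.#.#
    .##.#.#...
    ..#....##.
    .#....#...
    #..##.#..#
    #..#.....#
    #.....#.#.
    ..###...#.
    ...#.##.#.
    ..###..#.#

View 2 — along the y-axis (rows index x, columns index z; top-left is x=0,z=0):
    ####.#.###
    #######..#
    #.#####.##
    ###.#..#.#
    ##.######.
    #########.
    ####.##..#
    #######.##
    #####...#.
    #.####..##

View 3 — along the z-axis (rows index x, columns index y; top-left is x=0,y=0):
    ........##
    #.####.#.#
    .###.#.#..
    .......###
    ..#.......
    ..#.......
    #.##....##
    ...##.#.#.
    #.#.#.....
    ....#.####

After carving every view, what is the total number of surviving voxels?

remaining voxels: 104

start: 10×10×10 = 1000 voxels
  1. axis=0 (YZ plane), |mask|=38  ⇒  voxels=380
  2. axis=1 (XZ plane), |mask|=76  ⇒  voxels=291
  3. axis=2 (XY plane), |mask|=36  ⇒  voxels=104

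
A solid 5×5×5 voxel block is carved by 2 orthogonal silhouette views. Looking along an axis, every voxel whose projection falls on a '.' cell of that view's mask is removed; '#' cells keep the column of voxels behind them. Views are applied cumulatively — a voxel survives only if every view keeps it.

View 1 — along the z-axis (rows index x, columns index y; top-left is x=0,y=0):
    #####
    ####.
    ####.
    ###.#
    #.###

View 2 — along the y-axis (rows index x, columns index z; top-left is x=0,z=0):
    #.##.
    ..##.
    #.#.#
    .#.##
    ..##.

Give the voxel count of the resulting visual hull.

voxel count = 55

full grid |V| = 125
carve view 1 (along z, XY-mask fill 21/25): 105 voxels remain
carve view 2 (along y, XZ-mask fill 13/25): 55 voxels remain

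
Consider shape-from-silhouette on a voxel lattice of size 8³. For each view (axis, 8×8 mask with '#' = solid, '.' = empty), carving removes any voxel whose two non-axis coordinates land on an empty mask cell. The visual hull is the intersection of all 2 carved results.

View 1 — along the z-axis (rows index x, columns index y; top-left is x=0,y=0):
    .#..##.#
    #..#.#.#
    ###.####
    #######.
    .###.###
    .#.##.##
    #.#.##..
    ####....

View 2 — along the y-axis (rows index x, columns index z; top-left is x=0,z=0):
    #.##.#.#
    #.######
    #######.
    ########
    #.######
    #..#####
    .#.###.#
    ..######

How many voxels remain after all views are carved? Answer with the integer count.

remaining voxels: 269

start: 8×8×8 = 512 voxels
[1] z-view keeps 41 columns → grid now 328
[2] y-view keeps 51 columns → grid now 269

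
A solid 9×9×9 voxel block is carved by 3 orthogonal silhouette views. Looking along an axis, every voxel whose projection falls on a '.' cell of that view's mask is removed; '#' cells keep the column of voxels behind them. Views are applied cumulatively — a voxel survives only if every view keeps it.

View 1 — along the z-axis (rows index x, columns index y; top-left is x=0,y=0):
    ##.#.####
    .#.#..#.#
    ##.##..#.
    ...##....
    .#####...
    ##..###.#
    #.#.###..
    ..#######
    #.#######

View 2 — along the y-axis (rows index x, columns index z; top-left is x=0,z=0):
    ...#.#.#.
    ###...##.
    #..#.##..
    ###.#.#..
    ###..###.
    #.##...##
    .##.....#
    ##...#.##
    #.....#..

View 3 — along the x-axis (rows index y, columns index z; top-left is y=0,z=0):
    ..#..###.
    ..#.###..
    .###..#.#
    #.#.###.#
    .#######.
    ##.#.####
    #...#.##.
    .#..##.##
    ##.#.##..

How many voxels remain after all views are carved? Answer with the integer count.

remaining voxels: 117

before carving: 729 voxels (9×9×9)
[1] z-view keeps 49 columns → grid now 441
[2] y-view keeps 38 columns → grid now 197
[3] x-view keeps 47 columns → grid now 117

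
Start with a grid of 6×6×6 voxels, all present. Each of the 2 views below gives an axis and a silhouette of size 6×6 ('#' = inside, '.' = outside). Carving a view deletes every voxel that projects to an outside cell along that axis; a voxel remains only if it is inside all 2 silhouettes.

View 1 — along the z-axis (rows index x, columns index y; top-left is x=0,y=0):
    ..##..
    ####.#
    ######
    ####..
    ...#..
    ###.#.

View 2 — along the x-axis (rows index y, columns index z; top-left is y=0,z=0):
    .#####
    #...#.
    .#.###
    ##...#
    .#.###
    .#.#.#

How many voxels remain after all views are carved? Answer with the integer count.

full grid |V| = 216
after view 1 [z-axis, 22 of 36 cells solid] → remaining = 132
after view 2 [x-axis, 21 of 36 cells solid] → remaining = 77

77 voxels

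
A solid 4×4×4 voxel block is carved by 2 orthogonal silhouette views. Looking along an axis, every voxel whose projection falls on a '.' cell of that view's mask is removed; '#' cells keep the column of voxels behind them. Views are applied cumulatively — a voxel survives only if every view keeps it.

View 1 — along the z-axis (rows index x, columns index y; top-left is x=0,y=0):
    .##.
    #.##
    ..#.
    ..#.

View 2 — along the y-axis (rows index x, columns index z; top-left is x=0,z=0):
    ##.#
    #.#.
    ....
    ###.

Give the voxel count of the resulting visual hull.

before carving: 64 voxels (4×4×4)
  1. axis=2 (XY plane), |mask|=7  ⇒  voxels=28
  2. axis=1 (XZ plane), |mask|=8  ⇒  voxels=15

voxel count = 15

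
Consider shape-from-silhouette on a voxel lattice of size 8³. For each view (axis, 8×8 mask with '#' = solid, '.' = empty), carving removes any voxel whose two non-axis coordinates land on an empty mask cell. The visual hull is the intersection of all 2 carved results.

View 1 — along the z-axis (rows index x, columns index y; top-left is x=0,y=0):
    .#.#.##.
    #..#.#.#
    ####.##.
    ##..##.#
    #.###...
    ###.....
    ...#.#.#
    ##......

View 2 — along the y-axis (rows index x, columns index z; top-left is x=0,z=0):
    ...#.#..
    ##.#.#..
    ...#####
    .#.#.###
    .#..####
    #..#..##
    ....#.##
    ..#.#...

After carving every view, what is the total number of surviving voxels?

|visual hull| = 124

start: 8×8×8 = 512 voxels
step 1: project along z, AND mask (31/64) → |grid| = 248
step 2: project along y, AND mask (30/64) → |grid| = 124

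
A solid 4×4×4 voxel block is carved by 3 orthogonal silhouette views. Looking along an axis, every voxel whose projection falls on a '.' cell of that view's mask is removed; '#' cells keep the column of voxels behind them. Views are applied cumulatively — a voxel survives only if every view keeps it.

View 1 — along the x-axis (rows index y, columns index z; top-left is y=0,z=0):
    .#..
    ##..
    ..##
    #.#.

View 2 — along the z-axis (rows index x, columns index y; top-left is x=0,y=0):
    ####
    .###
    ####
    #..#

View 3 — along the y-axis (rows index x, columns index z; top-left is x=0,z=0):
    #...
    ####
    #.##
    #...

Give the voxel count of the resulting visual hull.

before carving: 64 voxels (4×4×4)
step 1: project along x, AND mask (7/16) → |grid| = 28
step 2: project along z, AND mask (13/16) → |grid| = 23
step 3: project along y, AND mask (9/16) → |grid| = 14

|visual hull| = 14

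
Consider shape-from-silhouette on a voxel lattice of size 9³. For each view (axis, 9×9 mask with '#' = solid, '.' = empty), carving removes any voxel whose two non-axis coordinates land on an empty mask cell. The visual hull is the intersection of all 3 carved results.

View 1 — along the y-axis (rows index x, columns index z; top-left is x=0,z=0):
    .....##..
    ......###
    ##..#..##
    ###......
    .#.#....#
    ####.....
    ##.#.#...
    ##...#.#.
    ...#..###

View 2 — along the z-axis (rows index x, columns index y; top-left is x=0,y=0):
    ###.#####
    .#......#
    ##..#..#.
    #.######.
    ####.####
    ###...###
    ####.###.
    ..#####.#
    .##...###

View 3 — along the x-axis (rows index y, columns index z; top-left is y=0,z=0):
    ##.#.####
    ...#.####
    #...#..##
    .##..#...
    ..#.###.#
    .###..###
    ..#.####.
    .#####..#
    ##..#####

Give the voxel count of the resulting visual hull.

initial block: 9^3 = 729
step 1: project along y, AND mask (32/81) → |grid| = 288
step 2: project along z, AND mask (53/81) → |grid| = 183
step 3: project along x, AND mask (48/81) → |grid| = 107

remaining voxels: 107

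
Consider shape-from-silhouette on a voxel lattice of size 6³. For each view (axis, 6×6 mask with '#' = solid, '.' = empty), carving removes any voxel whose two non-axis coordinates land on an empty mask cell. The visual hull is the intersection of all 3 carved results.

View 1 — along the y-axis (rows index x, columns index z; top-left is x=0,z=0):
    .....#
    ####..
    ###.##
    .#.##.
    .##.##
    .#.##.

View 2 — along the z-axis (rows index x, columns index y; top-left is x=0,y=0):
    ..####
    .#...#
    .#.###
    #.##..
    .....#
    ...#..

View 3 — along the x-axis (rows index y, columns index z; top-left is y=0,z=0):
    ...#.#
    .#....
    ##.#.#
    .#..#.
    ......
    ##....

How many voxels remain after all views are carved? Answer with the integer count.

before carving: 216 voxels (6×6×6)
V1 y: intersect with XZ mask (20 set) -- 120 left
V2 z: intersect with XY mask (15 set) -- 48 left
V3 x: intersect with YZ mask (11 set) -- 17 left

remaining voxels: 17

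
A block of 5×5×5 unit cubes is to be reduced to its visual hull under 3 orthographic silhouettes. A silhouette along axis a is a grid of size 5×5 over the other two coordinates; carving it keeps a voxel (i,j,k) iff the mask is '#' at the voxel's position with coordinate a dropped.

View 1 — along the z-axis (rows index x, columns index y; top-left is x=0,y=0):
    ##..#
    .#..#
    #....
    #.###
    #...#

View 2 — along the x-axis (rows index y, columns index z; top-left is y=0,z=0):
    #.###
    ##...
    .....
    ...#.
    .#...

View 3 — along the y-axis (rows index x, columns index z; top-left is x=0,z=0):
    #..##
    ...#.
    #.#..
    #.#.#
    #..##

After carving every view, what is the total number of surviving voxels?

|visual hull| = 12

start: 5×5×5 = 125 voxels
V1 z: intersect with XY mask (12 set) -- 60 left
V2 x: intersect with YZ mask (8 set) -- 25 left
V3 y: intersect with XZ mask (12 set) -- 12 left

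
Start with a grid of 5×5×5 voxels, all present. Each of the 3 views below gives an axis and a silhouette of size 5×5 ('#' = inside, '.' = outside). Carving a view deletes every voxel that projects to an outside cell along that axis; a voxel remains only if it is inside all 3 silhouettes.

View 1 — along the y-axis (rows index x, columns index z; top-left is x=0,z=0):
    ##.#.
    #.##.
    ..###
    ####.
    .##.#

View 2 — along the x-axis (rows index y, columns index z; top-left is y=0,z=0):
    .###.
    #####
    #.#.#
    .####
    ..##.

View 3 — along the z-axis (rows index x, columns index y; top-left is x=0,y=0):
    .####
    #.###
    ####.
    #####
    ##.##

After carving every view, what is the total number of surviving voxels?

full grid |V| = 125
[1] y-view keeps 16 columns → grid now 80
[2] x-view keeps 17 columns → grid now 57
[3] z-view keeps 21 columns → grid now 48

voxel count = 48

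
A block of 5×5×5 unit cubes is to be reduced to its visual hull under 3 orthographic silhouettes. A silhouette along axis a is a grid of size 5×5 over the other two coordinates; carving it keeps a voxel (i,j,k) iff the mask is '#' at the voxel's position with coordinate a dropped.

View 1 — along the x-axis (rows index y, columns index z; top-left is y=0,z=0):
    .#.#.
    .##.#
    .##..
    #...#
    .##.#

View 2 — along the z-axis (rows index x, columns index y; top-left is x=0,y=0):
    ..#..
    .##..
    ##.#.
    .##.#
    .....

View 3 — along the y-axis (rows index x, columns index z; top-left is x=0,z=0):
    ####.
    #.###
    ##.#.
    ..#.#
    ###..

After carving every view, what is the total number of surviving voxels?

initial block: 5^3 = 125
V1 x: intersect with YZ mask (12 set) -- 60 left
V2 z: intersect with XY mask (9 set) -- 22 left
V3 y: intersect with XZ mask (16 set) -- 14 left

14 voxels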